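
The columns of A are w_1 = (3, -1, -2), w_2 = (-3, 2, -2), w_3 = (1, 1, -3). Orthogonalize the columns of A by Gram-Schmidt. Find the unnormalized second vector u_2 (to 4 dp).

u_2 = (-1.5000, 1.5000, -3.0000)

w_1 = (3, -1, -2); ‖w_1‖ = 3.7417, so q_1 = (0.8018, -0.2673, -0.5345).
q_1·w_2 = 0.8018·(-3) + (-0.2673)·2 + (-0.5345)·(-2) = -1.8708.
u_2 = w_2 + 1.8708·q_1 = (-1.5000, 1.5000, -3.0000).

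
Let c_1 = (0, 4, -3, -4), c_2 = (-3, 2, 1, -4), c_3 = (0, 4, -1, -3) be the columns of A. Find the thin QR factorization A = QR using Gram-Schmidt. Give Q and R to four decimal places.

Q = [[0.0000, -0.6839, 0.3395], [0.6247, -0.0111, 0.6862], [-0.4685, 0.5782, 0.5977], [-0.6247, -0.4448, 0.2379]], R = [[6.4031, 3.2796, 4.8414], [0.0000, 4.3868, 0.7117], [0.0000, 0.0000, 1.4334]]

e_1 = c_1/‖c_1‖ = (0, 4, -3, -4)/6.4031 = (0.0000, 0.6247, -0.4685, -0.6247).
r_{12} = e_1·c_2 = 3.2796.
u_2 = c_2 − 3.2796·e_1 = (-3.0000, -0.0488, 2.5366, -1.9512).
‖u_2‖ = 4.3868, so e_2 = (-0.6839, -0.0111, 0.5782, -0.4448).
r_{13} = e_1·c_3 = 4.8414; r_{23} = e_2·c_3 = 0.7117.
u_3 = c_3 − 4.8414·e_1 − 0.7117·e_2 = (0.4867, 0.9835, 0.8568, 0.3409).
‖u_3‖ = 1.4334, so e_3 = (0.3395, 0.6862, 0.5977, 0.2379).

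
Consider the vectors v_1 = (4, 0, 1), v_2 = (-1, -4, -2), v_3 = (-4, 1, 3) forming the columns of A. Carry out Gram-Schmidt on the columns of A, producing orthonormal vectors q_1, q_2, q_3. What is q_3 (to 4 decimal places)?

q_1 = v_1/‖v_1‖ = (4, 0, 1)/4.1231 = (0.9701, 0.0000, 0.2425).
r_{12} = q_1·v_2 = -1.4552.
u_2 = v_2 + 1.4552·q_1 = (0.4118, -4.0000, -1.6471).
‖u_2‖ = 4.3454, so q_2 = (0.0948, -0.9205, -0.3790).
r_{13} = q_1·v_3 = -3.1530; r_{23} = q_2·v_3 = -2.4367.
u_3 = v_3 + 3.1530·q_1 + 2.4367·q_2 = (-0.7103, -1.2430, 2.8411).
‖u_3‖ = 3.1814, so q_3 = (-0.2233, -0.3907, 0.8930).

q_3 = (-0.2233, -0.3907, 0.8930)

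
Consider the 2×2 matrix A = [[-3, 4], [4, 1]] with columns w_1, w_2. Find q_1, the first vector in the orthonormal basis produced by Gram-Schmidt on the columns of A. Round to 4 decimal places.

w_1 = (-3, 4); ‖w_1‖ = 5.0000, so q_1 = (-0.6000, 0.8000).

q_1 = (-0.6000, 0.8000)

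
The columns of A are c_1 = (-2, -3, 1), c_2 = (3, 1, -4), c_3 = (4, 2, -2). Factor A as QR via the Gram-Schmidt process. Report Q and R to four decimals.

c_1 = (-2, -3, 1); ‖c_1‖ = 3.7417, so e_1 = (-0.5345, -0.8018, 0.2673).
e_1·c_2 = (-0.5345)·3 + (-0.8018)·1 + 0.2673·(-4) = -3.4744.
u_2 = c_2 + 3.4744·e_1 = (1.1429, -1.7857, -3.0714).
‖u_2‖ = 3.7321, so e_2 = (0.3062, -0.4785, -0.8230).
e_1·c_3 = (-0.5345)·4 + (-0.8018)·2 + 0.2673·(-2) = -4.2762; e_2·c_3 = 0.3062·4 + (-0.4785)·2 + (-0.8230)·(-2) = 1.9139.
u_3 = c_3 + 4.2762·e_1 − 1.9139·e_2 = (1.1282, -0.5128, 0.7179).
‖u_3‖ = 1.4322, so e_3 = (0.7877, -0.3581, 0.5013).

Q = [[-0.5345, 0.3062, 0.7877], [-0.8018, -0.4785, -0.3581], [0.2673, -0.8230, 0.5013]], R = [[3.7417, -3.4744, -4.2762], [0.0000, 3.7321, 1.9139], [0.0000, 0.0000, 1.4322]]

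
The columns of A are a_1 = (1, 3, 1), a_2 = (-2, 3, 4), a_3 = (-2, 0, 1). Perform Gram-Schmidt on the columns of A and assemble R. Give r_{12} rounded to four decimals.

r_{12} = 3.3166

a_1 = (1, 3, 1); ‖a_1‖ = 3.3166, so q_1 = (0.3015, 0.9045, 0.3015).
r_{12} = q_1·a_2 = 3.3166.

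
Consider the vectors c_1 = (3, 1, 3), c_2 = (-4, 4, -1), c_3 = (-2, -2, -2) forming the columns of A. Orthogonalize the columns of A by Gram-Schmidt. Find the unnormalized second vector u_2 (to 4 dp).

u_2 = (-2.2632, 4.5789, 0.7368)

c_1 = (3, 1, 3); ‖c_1‖ = 4.3589, so e_1 = (0.6882, 0.2294, 0.6882).
e_1·c_2 = 0.6882·(-4) + 0.2294·4 + 0.6882·(-1) = -2.5236.
u_2 = c_2 + 2.5236·e_1 = (-2.2632, 4.5789, 0.7368).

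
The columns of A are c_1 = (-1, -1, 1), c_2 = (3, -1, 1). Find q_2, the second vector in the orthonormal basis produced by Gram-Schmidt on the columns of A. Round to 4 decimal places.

q_1 = c_1/‖c_1‖ = (-1, -1, 1)/1.7321 = (-0.5774, -0.5774, 0.5774).
r_{12} = q_1·c_2 = -0.5774.
u_2 = c_2 + 0.5774·q_1 = (2.6667, -1.3333, 1.3333).
‖u_2‖ = 3.2660, so q_2 = (0.8165, -0.4082, 0.4082).

q_2 = (0.8165, -0.4082, 0.4082)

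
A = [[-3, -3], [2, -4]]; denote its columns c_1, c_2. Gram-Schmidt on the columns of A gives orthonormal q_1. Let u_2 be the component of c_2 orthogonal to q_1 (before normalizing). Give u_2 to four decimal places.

q_1 = c_1/‖c_1‖ = (-3, 2)/3.6056 = (-0.8321, 0.5547).
r_{12} = q_1·c_2 = 0.2774.
u_2 = c_2 − 0.2774·q_1 = (-2.7692, -4.1538).

u_2 = (-2.7692, -4.1538)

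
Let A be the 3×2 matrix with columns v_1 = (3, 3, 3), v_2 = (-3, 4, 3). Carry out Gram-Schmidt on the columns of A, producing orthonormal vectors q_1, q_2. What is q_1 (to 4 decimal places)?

q_1 = (0.5774, 0.5774, 0.5774)

v_1 = (3, 3, 3); ‖v_1‖ = 5.1962, so q_1 = (0.5774, 0.5774, 0.5774).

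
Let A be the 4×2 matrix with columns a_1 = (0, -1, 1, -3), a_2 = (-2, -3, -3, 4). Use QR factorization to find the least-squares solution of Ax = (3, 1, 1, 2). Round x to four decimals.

a_1 = (0, -1, 1, -3); ‖a_1‖ = 3.3166, so e_1 = (0.0000, -0.3015, 0.3015, -0.9045).
e_1·a_2 = 0.0000·(-2) + (-0.3015)·(-3) + 0.3015·(-3) + (-0.9045)·4 = -3.6181.
u_2 = a_2 + 3.6181·e_1 = (-2.0000, -4.0909, -1.9091, 0.7273).
‖u_2‖ = 4.9909, so e_2 = (-0.4007, -0.8197, -0.3825, 0.1457).
Qᵀb = (-1.8091, -2.1129).
Back-substitute: x_2 = -2.1129/4.9909 = -0.4234.
x_1 = (-1.8091 + 3.6181·(-0.4234))/3.3166 = -1.0073.

x = (-1.0073, -0.4234)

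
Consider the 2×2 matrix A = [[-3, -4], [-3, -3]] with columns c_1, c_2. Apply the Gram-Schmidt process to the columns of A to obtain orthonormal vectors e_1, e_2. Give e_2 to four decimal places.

c_1 = (-3, -3); ‖c_1‖ = 4.2426, so e_1 = (-0.7071, -0.7071).
e_1·c_2 = (-0.7071)·(-4) + (-0.7071)·(-3) = 4.9497.
u_2 = c_2 − 4.9497·e_1 = (-0.5000, 0.5000).
‖u_2‖ = 0.7071, so e_2 = (-0.7071, 0.7071).

e_2 = (-0.7071, 0.7071)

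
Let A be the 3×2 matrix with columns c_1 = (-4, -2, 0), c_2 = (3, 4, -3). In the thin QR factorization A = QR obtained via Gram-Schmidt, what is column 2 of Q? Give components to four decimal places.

q_1 = c_1/‖c_1‖ = (-4, -2, 0)/4.4721 = (-0.8944, -0.4472, 0.0000).
r_{12} = q_1·c_2 = -4.4721.
u_2 = c_2 + 4.4721·q_1 = (-1.0000, 2.0000, -3.0000).
‖u_2‖ = 3.7417, so q_2 = (-0.2673, 0.5345, -0.8018).

q_2 = (-0.2673, 0.5345, -0.8018)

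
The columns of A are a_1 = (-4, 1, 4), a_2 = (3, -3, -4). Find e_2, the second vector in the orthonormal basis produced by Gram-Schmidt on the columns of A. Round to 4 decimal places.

e_2 = (-0.3430, -0.9329, -0.1098)

e_1 = a_1/‖a_1‖ = (-4, 1, 4)/5.7446 = (-0.6963, 0.1741, 0.6963).
r_{12} = e_1·a_2 = -5.3964.
u_2 = a_2 + 5.3964·e_1 = (-0.7576, -2.0606, -0.2424).
‖u_2‖ = 2.2088, so e_2 = (-0.3430, -0.9329, -0.1098).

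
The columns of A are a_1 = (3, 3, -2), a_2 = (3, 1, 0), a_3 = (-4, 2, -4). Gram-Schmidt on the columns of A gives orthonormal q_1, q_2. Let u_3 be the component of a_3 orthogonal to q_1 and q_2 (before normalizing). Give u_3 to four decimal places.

u_3 = (0.1053, -0.3158, -0.3158)

q_1 = a_1/‖a_1‖ = (3, 3, -2)/4.6904 = (0.6396, 0.6396, -0.4264).
r_{12} = q_1·a_2 = 2.5584.
u_2 = a_2 − 2.5584·q_1 = (1.3636, -0.6364, 1.0909).
‖u_2‖ = 1.8586, so q_2 = (0.7337, -0.3424, 0.5869).
r_{13} = q_1·a_3 = 0.4264; r_{23} = q_2·a_3 = -5.9672.
u_3 = a_3 − 0.4264·q_1 + 5.9672·q_2 = (0.1053, -0.3158, -0.3158).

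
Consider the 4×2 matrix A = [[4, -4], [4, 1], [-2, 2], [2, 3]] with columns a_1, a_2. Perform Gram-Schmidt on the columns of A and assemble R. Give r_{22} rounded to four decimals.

r_{22} = 5.2440

a_1 = (4, 4, -2, 2); ‖a_1‖ = 6.3246, so q_1 = (0.6325, 0.6325, -0.3162, 0.3162).
q_1·a_2 = 0.6325·(-4) + 0.6325·1 + (-0.3162)·2 + 0.3162·3 = -1.5811.
u_2 = a_2 + 1.5811·q_1 = (-3.0000, 2.0000, 1.5000, 3.5000).
r_{22} = ‖u_2‖ = 5.2440.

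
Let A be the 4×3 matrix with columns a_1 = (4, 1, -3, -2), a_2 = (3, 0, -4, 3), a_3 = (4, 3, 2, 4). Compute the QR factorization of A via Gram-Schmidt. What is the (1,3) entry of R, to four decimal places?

e_1 = a_1/‖a_1‖ = (4, 1, -3, -2)/5.4772 = (0.7303, 0.1826, -0.5477, -0.3651).
r_{13} = e_1·a_3 = 0.9129.

r_{13} = 0.9129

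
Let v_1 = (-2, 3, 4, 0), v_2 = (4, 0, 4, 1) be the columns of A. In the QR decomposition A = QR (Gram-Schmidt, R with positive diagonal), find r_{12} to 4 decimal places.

r_{12} = 1.4856

v_1 = (-2, 3, 4, 0); ‖v_1‖ = 5.3852, so e_1 = (-0.3714, 0.5571, 0.7428, 0.0000).
r_{12} = e_1·v_2 = 1.4856.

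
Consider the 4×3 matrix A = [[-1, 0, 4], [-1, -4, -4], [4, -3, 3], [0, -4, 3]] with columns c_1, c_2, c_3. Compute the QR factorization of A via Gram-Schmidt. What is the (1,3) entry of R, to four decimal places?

r_{13} = 2.8284

q_1 = c_1/‖c_1‖ = (-1, -1, 4, 0)/4.2426 = (-0.2357, -0.2357, 0.9428, 0.0000).
r_{13} = q_1·c_3 = 2.8284.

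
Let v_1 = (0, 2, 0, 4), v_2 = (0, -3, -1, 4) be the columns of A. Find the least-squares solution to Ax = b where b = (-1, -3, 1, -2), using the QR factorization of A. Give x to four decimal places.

v_1 = (0, 2, 0, 4); ‖v_1‖ = 4.4721, so q_1 = (0.0000, 0.4472, 0.0000, 0.8944).
q_1·v_2 = 0.0000·0 + 0.4472·(-3) + 0.0000·(-1) + 0.8944·4 = 2.2361.
u_2 = v_2 − 2.2361·q_1 = (0.0000, -4.0000, -1.0000, 2.0000).
‖u_2‖ = 4.5826, so q_2 = (0.0000, -0.8729, -0.2182, 0.4364).
Qᵀb = (-3.1305, 1.5275).
Back-substitute: x_2 = 1.5275/4.5826 = 0.3333.
x_1 = (-3.1305 − 2.2361·0.3333)/4.4721 = -0.8667.

x = (-0.8667, 0.3333)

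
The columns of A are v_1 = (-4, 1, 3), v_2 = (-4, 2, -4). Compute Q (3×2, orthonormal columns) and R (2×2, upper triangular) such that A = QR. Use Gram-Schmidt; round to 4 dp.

Q = [[-0.7845, -0.5230], [0.1961, 0.3007], [0.5883, -0.7975]], R = [[5.0990, 1.1767], [0.0000, 5.8835]]

v_1 = (-4, 1, 3); ‖v_1‖ = 5.0990, so q_1 = (-0.7845, 0.1961, 0.5883).
q_1·v_2 = (-0.7845)·(-4) + 0.1961·2 + 0.5883·(-4) = 1.1767.
u_2 = v_2 − 1.1767·q_1 = (-3.0769, 1.7692, -4.6923).
‖u_2‖ = 5.8835, so q_2 = (-0.5230, 0.3007, -0.7975).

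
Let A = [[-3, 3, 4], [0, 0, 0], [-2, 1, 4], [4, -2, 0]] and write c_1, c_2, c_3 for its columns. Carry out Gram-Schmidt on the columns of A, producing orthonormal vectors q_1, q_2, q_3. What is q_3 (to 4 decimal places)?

c_1 = (-3, 0, -2, 4); ‖c_1‖ = 5.3852, so q_1 = (-0.5571, 0.0000, -0.3714, 0.7428).
q_1·c_2 = (-0.5571)·3 + 0.0000·0 + (-0.3714)·1 + 0.7428·(-2) = -3.5282.
u_2 = c_2 + 3.5282·q_1 = (1.0345, 0.0000, -0.3103, 0.6207).
‖u_2‖ = 1.2457, so q_2 = (0.8305, 0.0000, -0.2491, 0.4983).
q_1·c_3 = (-0.5571)·4 + 0.0000·0 + (-0.3714)·4 + 0.7428·0 = -3.7139; q_2·c_3 = 0.8305·4 + 0.0000·0 + (-0.2491)·4 + 0.4983·0 = 2.3253.
u_3 = c_3 + 3.7139·q_1 − 2.3253·q_2 = (0.0000, 0.0000, 3.2000, 1.6000).
‖u_3‖ = 3.5777, so q_3 = (0.0000, 0.0000, 0.8944, 0.4472).

q_3 = (0.0000, 0.0000, 0.8944, 0.4472)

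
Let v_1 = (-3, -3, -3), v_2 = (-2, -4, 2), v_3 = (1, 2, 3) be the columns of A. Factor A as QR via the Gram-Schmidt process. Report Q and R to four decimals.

v_1 = (-3, -3, -3); ‖v_1‖ = 5.1962, so e_1 = (-0.5774, -0.5774, -0.5774).
e_1·v_2 = (-0.5774)·(-2) + (-0.5774)·(-4) + (-0.5774)·2 = 2.3094.
u_2 = v_2 − 2.3094·e_1 = (-0.6667, -2.6667, 3.3333).
‖u_2‖ = 4.3205, so e_2 = (-0.1543, -0.6172, 0.7715).
e_1·v_3 = (-0.5774)·1 + (-0.5774)·2 + (-0.5774)·3 = -3.4641; e_2·v_3 = (-0.1543)·1 + (-0.6172)·2 + 0.7715·3 = 0.9258.
u_3 = v_3 + 3.4641·e_1 − 0.9258·e_2 = (-0.8571, 0.5714, 0.2857).
‖u_3‖ = 1.0690, so e_3 = (-0.8018, 0.5345, 0.2673).

Q = [[-0.5774, -0.1543, -0.8018], [-0.5774, -0.6172, 0.5345], [-0.5774, 0.7715, 0.2673]], R = [[5.1962, 2.3094, -3.4641], [0.0000, 4.3205, 0.9258], [0.0000, 0.0000, 1.0690]]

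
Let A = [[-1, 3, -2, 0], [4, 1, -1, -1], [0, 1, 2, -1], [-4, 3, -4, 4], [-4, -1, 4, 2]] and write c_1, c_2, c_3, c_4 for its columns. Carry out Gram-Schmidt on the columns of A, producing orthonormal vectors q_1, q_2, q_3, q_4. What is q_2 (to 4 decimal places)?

q_2 = (0.6389, 0.3514, 0.2236, 0.5430, -0.3514)

c_1 = (-1, 4, 0, -4, -4); ‖c_1‖ = 7.0000, so q_1 = (-0.1429, 0.5714, 0.0000, -0.5714, -0.5714).
q_1·c_2 = (-0.1429)·3 + 0.5714·1 + 0.0000·1 + (-0.5714)·3 + (-0.5714)·(-1) = -1.0000.
u_2 = c_2 + 1.0000·q_1 = (2.8571, 1.5714, 1.0000, 2.4286, -1.5714).
‖u_2‖ = 4.4721, so q_2 = (0.6389, 0.3514, 0.2236, 0.5430, -0.3514).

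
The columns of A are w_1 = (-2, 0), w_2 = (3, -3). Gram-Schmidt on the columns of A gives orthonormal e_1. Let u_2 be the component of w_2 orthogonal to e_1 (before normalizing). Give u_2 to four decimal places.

w_1 = (-2, 0); ‖w_1‖ = 2.0000, so e_1 = (-1.0000, 0.0000).
e_1·w_2 = (-1.0000)·3 + 0.0000·(-3) = -3.0000.
u_2 = w_2 + 3.0000·e_1 = (0.0000, -3.0000).

u_2 = (0.0000, -3.0000)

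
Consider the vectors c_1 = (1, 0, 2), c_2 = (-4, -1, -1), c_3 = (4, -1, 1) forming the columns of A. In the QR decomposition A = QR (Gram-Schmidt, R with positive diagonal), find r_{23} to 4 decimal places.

c_1 = (1, 0, 2); ‖c_1‖ = 2.2361, so e_1 = (0.4472, 0.0000, 0.8944).
e_1·c_2 = 0.4472·(-4) + 0.0000·(-1) + 0.8944·(-1) = -2.6833.
u_2 = c_2 + 2.6833·e_1 = (-2.8000, -1.0000, 1.4000).
‖u_2‖ = 3.2863, so e_2 = (-0.8520, -0.3043, 0.4260).
r_{23} = e_2·c_3 = -2.6778.

r_{23} = -2.6778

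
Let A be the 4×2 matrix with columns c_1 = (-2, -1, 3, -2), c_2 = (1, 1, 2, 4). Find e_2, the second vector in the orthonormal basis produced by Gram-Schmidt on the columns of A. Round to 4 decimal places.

e_1 = c_1/‖c_1‖ = (-2, -1, 3, -2)/4.2426 = (-0.4714, -0.2357, 0.7071, -0.4714).
r_{12} = e_1·c_2 = -1.1785.
u_2 = c_2 + 1.1785·e_1 = (0.4444, 0.7222, 2.8333, 3.4444).
‖u_2‖ = 4.5399, so e_2 = (0.0979, 0.1591, 0.6241, 0.7587).

e_2 = (0.0979, 0.1591, 0.6241, 0.7587)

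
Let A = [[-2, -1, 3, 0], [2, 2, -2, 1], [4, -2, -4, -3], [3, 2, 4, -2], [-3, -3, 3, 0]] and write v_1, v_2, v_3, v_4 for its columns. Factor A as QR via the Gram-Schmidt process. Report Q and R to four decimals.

Q = [[-0.3086, -0.0899, 0.3309, -0.0277], [0.3086, 0.3257, -0.2337, 0.8245], [0.6172, -0.7637, -0.0849, -0.0053], [0.4629, 0.2527, 0.8401, 0.0040], [-0.4629, -0.4886, 0.3505, 0.5651]], R = [[6.4807, 2.0059, -3.5490, -2.4689], [0.0000, 4.2398, 1.6791, 2.1115], [0.0000, 0.0000, 6.2117, -1.6593], [0.0000, 0.0000, 0.0000, 0.8325]]

v_1 = (-2, 2, 4, 3, -3); ‖v_1‖ = 6.4807, so e_1 = (-0.3086, 0.3086, 0.6172, 0.4629, -0.4629).
e_1·v_2 = (-0.3086)·(-1) + 0.3086·2 + 0.6172·(-2) + 0.4629·2 + (-0.4629)·(-3) = 2.0059.
u_2 = v_2 − 2.0059·e_1 = (-0.3810, 1.3810, -3.2381, 1.0714, -2.0714).
‖u_2‖ = 4.2398, so e_2 = (-0.0899, 0.3257, -0.7637, 0.2527, -0.4886).
e_1·v_3 = (-0.3086)·3 + 0.3086·(-2) + 0.6172·(-4) + 0.4629·4 + (-0.4629)·3 = -3.5490; e_2·v_3 = (-0.0899)·3 + 0.3257·(-2) + (-0.7637)·(-4) + 0.2527·4 + (-0.4886)·3 = 1.6791.
u_3 = v_3 + 3.5490·e_1 − 1.6791·e_2 = (2.0556, -1.4517, -0.5272, 5.2185, 2.1775).
‖u_3‖ = 6.2117, so e_3 = (0.3309, -0.2337, -0.0849, 0.8401, 0.3505).
e_1·v_4 = (-0.3086)·0 + 0.3086·1 + 0.6172·(-3) + 0.4629·(-2) + (-0.4629)·0 = -2.4689; e_2·v_4 = (-0.0899)·0 + 0.3257·1 + (-0.7637)·(-3) + 0.2527·(-2) + (-0.4886)·0 = 2.1115; e_3·v_4 = 0.3309·0 + (-0.2337)·1 + (-0.0849)·(-3) + 0.8401·(-2) + 0.3505·0 = -1.6593.
u_4 = v_4 + 2.4689·e_1 − 2.1115·e_2 + 1.6593·e_3 = (-0.0231, 0.6864, -0.0044, 0.0033, 0.4704).
‖u_4‖ = 0.8325, so e_4 = (-0.0277, 0.8245, -0.0053, 0.0040, 0.5651).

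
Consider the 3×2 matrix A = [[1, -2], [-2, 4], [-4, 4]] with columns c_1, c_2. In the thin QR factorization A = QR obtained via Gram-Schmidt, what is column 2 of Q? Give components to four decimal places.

c_1 = (1, -2, -4); ‖c_1‖ = 4.5826, so q_1 = (0.2182, -0.4364, -0.8729).
q_1·c_2 = 0.2182·(-2) + (-0.4364)·4 + (-0.8729)·4 = -5.6737.
u_2 = c_2 + 5.6737·q_1 = (-0.7619, 1.5238, -0.9524).
‖u_2‖ = 1.9518, so q_2 = (-0.3904, 0.7807, -0.4880).

q_2 = (-0.3904, 0.7807, -0.4880)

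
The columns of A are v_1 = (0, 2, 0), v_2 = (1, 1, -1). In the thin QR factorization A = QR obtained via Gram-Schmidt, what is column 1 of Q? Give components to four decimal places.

q_1 = (0.0000, 1.0000, 0.0000)

v_1 = (0, 2, 0); ‖v_1‖ = 2.0000, so q_1 = (0.0000, 1.0000, 0.0000).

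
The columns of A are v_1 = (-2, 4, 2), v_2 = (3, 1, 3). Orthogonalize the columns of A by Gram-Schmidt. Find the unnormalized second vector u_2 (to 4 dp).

u_2 = (3.3333, 0.3333, 2.6667)

q_1 = v_1/‖v_1‖ = (-2, 4, 2)/4.8990 = (-0.4082, 0.8165, 0.4082).
r_{12} = q_1·v_2 = 0.8165.
u_2 = v_2 − 0.8165·q_1 = (3.3333, 0.3333, 2.6667).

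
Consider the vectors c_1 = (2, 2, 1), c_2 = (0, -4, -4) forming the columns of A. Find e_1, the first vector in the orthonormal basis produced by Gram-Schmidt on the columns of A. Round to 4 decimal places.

e_1 = (0.6667, 0.6667, 0.3333)

c_1 = (2, 2, 1); ‖c_1‖ = 3.0000, so e_1 = (0.6667, 0.6667, 0.3333).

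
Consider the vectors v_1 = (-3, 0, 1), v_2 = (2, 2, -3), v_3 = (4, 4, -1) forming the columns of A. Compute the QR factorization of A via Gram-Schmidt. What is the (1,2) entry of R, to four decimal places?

r_{12} = -2.8460

v_1 = (-3, 0, 1); ‖v_1‖ = 3.1623, so e_1 = (-0.9487, 0.0000, 0.3162).
r_{12} = e_1·v_2 = -2.8460.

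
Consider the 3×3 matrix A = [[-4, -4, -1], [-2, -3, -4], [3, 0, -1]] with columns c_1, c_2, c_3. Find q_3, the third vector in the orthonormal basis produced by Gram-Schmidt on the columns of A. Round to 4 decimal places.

c_1 = (-4, -2, 3); ‖c_1‖ = 5.3852, so q_1 = (-0.7428, -0.3714, 0.5571).
q_1·c_2 = (-0.7428)·(-4) + (-0.3714)·(-3) + 0.5571·0 = 4.0853.
u_2 = c_2 − 4.0853·q_1 = (-0.9655, -1.4828, -2.2759).
‖u_2‖ = 2.8828, so q_2 = (-0.3349, -0.5144, -0.7895).
q_1·c_3 = (-0.7428)·(-1) + (-0.3714)·(-4) + 0.5571·(-1) = 1.6713; q_2·c_3 = (-0.3349)·(-1) + (-0.5144)·(-4) + (-0.7895)·(-1) = 3.1818.
u_3 = c_3 − 1.6713·q_1 − 3.1818·q_2 = (1.3071, -1.7427, 0.5809).
‖u_3‖ = 2.2545, so q_3 = (0.5797, -0.7730, 0.2577).

q_3 = (0.5797, -0.7730, 0.2577)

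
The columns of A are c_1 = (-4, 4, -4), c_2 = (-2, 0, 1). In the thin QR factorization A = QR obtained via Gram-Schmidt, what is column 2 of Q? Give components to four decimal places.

e_1 = c_1/‖c_1‖ = (-4, 4, -4)/6.9282 = (-0.5774, 0.5774, -0.5774).
r_{12} = e_1·c_2 = 0.5774.
u_2 = c_2 − 0.5774·e_1 = (-1.6667, -0.3333, 1.3333).
‖u_2‖ = 2.1602, so e_2 = (-0.7715, -0.1543, 0.6172).

e_2 = (-0.7715, -0.1543, 0.6172)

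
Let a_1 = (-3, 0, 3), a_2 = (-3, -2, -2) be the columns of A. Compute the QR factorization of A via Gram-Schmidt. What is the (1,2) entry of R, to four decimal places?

r_{12} = 0.7071

a_1 = (-3, 0, 3); ‖a_1‖ = 4.2426, so q_1 = (-0.7071, 0.0000, 0.7071).
r_{12} = q_1·a_2 = 0.7071.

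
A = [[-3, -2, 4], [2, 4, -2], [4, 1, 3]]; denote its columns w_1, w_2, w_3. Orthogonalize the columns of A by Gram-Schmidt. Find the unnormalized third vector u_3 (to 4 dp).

u_3 = (3.4386, 1.2281, 1.9649)

w_1 = (-3, 2, 4); ‖w_1‖ = 5.3852, so e_1 = (-0.5571, 0.3714, 0.7428).
e_1·w_2 = (-0.5571)·(-2) + 0.3714·4 + 0.7428·1 = 3.3425.
u_2 = w_2 − 3.3425·e_1 = (-0.1379, 2.7586, -1.4828).
‖u_2‖ = 3.1349, so e_2 = (-0.0440, 0.8800, -0.4730).
e_1·w_3 = (-0.5571)·4 + 0.3714·(-2) + 0.7428·3 = -0.7428; e_2·w_3 = (-0.0440)·4 + 0.8800·(-2) + (-0.4730)·3 = -3.3549.
u_3 = w_3 + 0.7428·e_1 + 3.3549·e_2 = (3.4386, 1.2281, 1.9649).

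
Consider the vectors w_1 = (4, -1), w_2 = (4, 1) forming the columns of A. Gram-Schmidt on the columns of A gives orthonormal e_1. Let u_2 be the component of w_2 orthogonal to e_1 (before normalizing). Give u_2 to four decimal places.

u_2 = (0.4706, 1.8824)

w_1 = (4, -1); ‖w_1‖ = 4.1231, so e_1 = (0.9701, -0.2425).
e_1·w_2 = 0.9701·4 + (-0.2425)·1 = 3.6380.
u_2 = w_2 − 3.6380·e_1 = (0.4706, 1.8824).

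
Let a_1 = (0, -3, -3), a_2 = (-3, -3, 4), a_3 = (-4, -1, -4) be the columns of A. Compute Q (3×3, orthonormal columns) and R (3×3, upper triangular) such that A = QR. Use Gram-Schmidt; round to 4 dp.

q_1 = a_1/‖a_1‖ = (0, -3, -3)/4.2426 = (0.0000, -0.7071, -0.7071).
r_{12} = q_1·a_2 = -0.7071.
u_2 = a_2 + 0.7071·q_1 = (-3.0000, -3.5000, 3.5000).
‖u_2‖ = 5.7879, so q_2 = (-0.5183, -0.6047, 0.6047).
r_{13} = q_1·a_3 = 3.5355; r_{23} = q_2·a_3 = 0.2592.
u_3 = a_3 − 3.5355·q_1 − 0.2592·q_2 = (-3.8657, 1.6567, -1.6567).
‖u_3‖ = 4.5203, so q_3 = (-0.8552, 0.3665, -0.3665).

Q = [[0.0000, -0.5183, -0.8552], [-0.7071, -0.6047, 0.3665], [-0.7071, 0.6047, -0.3665]], R = [[4.2426, -0.7071, 3.5355], [0.0000, 5.7879, 0.2592], [0.0000, 0.0000, 4.5203]]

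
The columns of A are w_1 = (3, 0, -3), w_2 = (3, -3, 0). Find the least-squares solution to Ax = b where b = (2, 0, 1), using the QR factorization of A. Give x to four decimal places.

q_1 = w_1/‖w_1‖ = (3, 0, -3)/4.2426 = (0.7071, 0.0000, -0.7071).
r_{12} = q_1·w_2 = 2.1213.
u_2 = w_2 − 2.1213·q_1 = (1.5000, -3.0000, 1.5000).
‖u_2‖ = 3.6742, so q_2 = (0.4082, -0.8165, 0.4082).
Qᵀb = (0.7071, 1.2247).
Back-substitute: x_2 = 1.2247/3.6742 = 0.3333.
x_1 = (0.7071 − 2.1213·0.3333)/4.2426 = 0.0000.

x = (0.0000, 0.3333)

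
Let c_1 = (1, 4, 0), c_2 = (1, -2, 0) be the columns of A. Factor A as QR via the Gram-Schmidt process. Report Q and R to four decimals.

e_1 = c_1/‖c_1‖ = (1, 4, 0)/4.1231 = (0.2425, 0.9701, 0.0000).
r_{12} = e_1·c_2 = -1.6977.
u_2 = c_2 + 1.6977·e_1 = (1.4118, -0.3529, 0.0000).
‖u_2‖ = 1.4552, so e_2 = (0.9701, -0.2425, 0.0000).

Q = [[0.2425, 0.9701], [0.9701, -0.2425], [0.0000, 0.0000]], R = [[4.1231, -1.6977], [0.0000, 1.4552]]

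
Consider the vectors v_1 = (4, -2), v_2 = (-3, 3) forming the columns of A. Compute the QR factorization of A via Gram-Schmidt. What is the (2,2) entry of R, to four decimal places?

r_{22} = 1.3416

v_1 = (4, -2); ‖v_1‖ = 4.4721, so q_1 = (0.8944, -0.4472).
q_1·v_2 = 0.8944·(-3) + (-0.4472)·3 = -4.0249.
u_2 = v_2 + 4.0249·q_1 = (0.6000, 1.2000).
r_{22} = ‖u_2‖ = 1.3416.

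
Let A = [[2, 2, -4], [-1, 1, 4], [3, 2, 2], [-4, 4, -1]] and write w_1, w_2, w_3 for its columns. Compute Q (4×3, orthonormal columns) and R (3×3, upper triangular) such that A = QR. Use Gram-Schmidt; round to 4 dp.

Q = [[0.3651, 0.5103, -0.5658], [-0.1826, 0.1586, 0.6799], [0.5477, 0.5586, 0.4526], [-0.7303, 0.6344, -0.1134]], R = [[5.4772, -1.2780, -0.3651], [0.0000, 4.8339, -0.9240], [0.0000, 0.0000, 6.0011]]

w_1 = (2, -1, 3, -4); ‖w_1‖ = 5.4772, so e_1 = (0.3651, -0.1826, 0.5477, -0.7303).
e_1·w_2 = 0.3651·2 + (-0.1826)·1 + 0.5477·2 + (-0.7303)·4 = -1.2780.
u_2 = w_2 + 1.2780·e_1 = (2.4667, 0.7667, 2.7000, 3.0667).
‖u_2‖ = 4.8339, so e_2 = (0.5103, 0.1586, 0.5586, 0.6344).
e_1·w_3 = 0.3651·(-4) + (-0.1826)·4 + 0.5477·2 + (-0.7303)·(-1) = -0.3651; e_2·w_3 = 0.5103·(-4) + 0.1586·4 + 0.5586·2 + 0.6344·(-1) = -0.9240.
u_3 = w_3 + 0.3651·e_1 + 0.9240·e_2 = (-3.3951, 4.0799, 2.7161, -0.6805).
‖u_3‖ = 6.0011, so e_3 = (-0.5658, 0.6799, 0.4526, -0.1134).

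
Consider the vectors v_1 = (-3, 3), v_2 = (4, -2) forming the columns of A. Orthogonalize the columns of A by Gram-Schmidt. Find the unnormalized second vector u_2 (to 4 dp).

u_2 = (1.0000, 1.0000)

v_1 = (-3, 3); ‖v_1‖ = 4.2426, so q_1 = (-0.7071, 0.7071).
q_1·v_2 = (-0.7071)·4 + 0.7071·(-2) = -4.2426.
u_2 = v_2 + 4.2426·q_1 = (1.0000, 1.0000).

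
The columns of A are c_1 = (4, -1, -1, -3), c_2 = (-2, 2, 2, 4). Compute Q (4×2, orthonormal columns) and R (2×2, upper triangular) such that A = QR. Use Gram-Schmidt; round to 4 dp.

Q = [[0.7698, 0.6025], [-0.1925, 0.4303], [-0.1925, 0.4303], [-0.5774, 0.5164]], R = [[5.1962, -4.6188], [0.0000, 2.5820]]

c_1 = (4, -1, -1, -3); ‖c_1‖ = 5.1962, so q_1 = (0.7698, -0.1925, -0.1925, -0.5774).
q_1·c_2 = 0.7698·(-2) + (-0.1925)·2 + (-0.1925)·2 + (-0.5774)·4 = -4.6188.
u_2 = c_2 + 4.6188·q_1 = (1.5556, 1.1111, 1.1111, 1.3333).
‖u_2‖ = 2.5820, so q_2 = (0.6025, 0.4303, 0.4303, 0.5164).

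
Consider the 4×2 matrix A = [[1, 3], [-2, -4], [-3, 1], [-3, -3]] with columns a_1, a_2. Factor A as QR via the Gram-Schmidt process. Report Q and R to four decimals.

a_1 = (1, -2, -3, -3); ‖a_1‖ = 4.7958, so q_1 = (0.2085, -0.4170, -0.6255, -0.6255).
q_1·a_2 = 0.2085·3 + (-0.4170)·(-4) + (-0.6255)·1 + (-0.6255)·(-3) = 3.5447.
u_2 = a_2 − 3.5447·q_1 = (2.2609, -2.5217, 3.2174, -0.7826).
‖u_2‖ = 4.7365, so q_2 = (0.4773, -0.5324, 0.6793, -0.1652).

Q = [[0.2085, 0.4773], [-0.4170, -0.5324], [-0.6255, 0.6793], [-0.6255, -0.1652]], R = [[4.7958, 3.5447], [0.0000, 4.7365]]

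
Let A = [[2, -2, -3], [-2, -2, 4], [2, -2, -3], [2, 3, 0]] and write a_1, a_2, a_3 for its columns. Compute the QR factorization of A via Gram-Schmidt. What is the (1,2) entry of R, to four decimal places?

r_{12} = 0.5000

a_1 = (2, -2, 2, 2); ‖a_1‖ = 4.0000, so q_1 = (0.5000, -0.5000, 0.5000, 0.5000).
r_{12} = q_1·a_2 = 0.5000.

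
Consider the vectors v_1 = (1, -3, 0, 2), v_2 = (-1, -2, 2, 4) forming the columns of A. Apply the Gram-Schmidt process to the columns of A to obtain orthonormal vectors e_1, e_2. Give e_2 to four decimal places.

e_2 = (-0.5364, 0.2185, 0.5562, 0.5960)

v_1 = (1, -3, 0, 2); ‖v_1‖ = 3.7417, so e_1 = (0.2673, -0.8018, 0.0000, 0.5345).
e_1·v_2 = 0.2673·(-1) + (-0.8018)·(-2) + 0.0000·2 + 0.5345·4 = 3.4744.
u_2 = v_2 − 3.4744·e_1 = (-1.9286, 0.7857, 2.0000, 2.1429).
‖u_2‖ = 3.5956, so e_2 = (-0.5364, 0.2185, 0.5562, 0.5960).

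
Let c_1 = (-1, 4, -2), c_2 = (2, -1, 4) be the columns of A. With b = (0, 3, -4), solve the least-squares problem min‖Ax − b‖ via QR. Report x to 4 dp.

x = (0.6286, -0.4857)

c_1 = (-1, 4, -2); ‖c_1‖ = 4.5826, so e_1 = (-0.2182, 0.8729, -0.4364).
e_1·c_2 = (-0.2182)·2 + 0.8729·(-1) + (-0.4364)·4 = -3.0551.
u_2 = c_2 + 3.0551·e_1 = (1.3333, 1.6667, 2.6667).
‖u_2‖ = 3.4157, so e_2 = (0.3904, 0.4880, 0.7807).
Qᵀb = (4.3644, -1.6590).
Back-substitute: x_2 = -1.6590/3.4157 = -0.4857.
x_1 = (4.3644 + 3.0551·(-0.4857))/4.5826 = 0.6286.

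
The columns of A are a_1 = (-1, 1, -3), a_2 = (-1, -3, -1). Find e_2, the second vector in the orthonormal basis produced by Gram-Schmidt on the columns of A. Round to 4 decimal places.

e_2 = (-0.2752, -0.9358, -0.2202)

a_1 = (-1, 1, -3); ‖a_1‖ = 3.3166, so e_1 = (-0.3015, 0.3015, -0.9045).
e_1·a_2 = (-0.3015)·(-1) + 0.3015·(-3) + (-0.9045)·(-1) = 0.3015.
u_2 = a_2 − 0.3015·e_1 = (-0.9091, -3.0909, -0.7273).
‖u_2‖ = 3.3029, so e_2 = (-0.2752, -0.9358, -0.2202).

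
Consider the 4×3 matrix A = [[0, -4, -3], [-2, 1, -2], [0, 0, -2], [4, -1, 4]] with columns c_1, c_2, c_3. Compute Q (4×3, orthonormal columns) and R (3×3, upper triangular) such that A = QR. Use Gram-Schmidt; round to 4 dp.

e_1 = c_1/‖c_1‖ = (0, -2, 0, 4)/4.4721 = (0.0000, -0.4472, 0.0000, 0.8944).
r_{12} = e_1·c_2 = -1.3416.
u_2 = c_2 + 1.3416·e_1 = (-4.0000, 0.4000, 0.0000, 0.2000).
‖u_2‖ = 4.0249, so e_2 = (-0.9938, 0.0994, 0.0000, 0.0497).
r_{13} = e_1·c_3 = 4.4721; r_{23} = e_2·c_3 = 2.9814.
u_3 = c_3 − 4.4721·e_1 − 2.9814·e_2 = (-0.0370, -0.2963, -2.0000, -0.1481).
‖u_3‖ = 2.0276, so e_3 = (-0.0183, -0.1461, -0.9864, -0.0731).

Q = [[0.0000, -0.9938, -0.0183], [-0.4472, 0.0994, -0.1461], [0.0000, 0.0000, -0.9864], [0.8944, 0.0497, -0.0731]], R = [[4.4721, -1.3416, 4.4721], [0.0000, 4.0249, 2.9814], [0.0000, 0.0000, 2.0276]]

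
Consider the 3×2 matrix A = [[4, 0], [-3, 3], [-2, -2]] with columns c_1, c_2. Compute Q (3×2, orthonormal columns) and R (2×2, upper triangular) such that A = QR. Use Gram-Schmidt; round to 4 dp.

q_1 = c_1/‖c_1‖ = (4, -3, -2)/5.3852 = (0.7428, -0.5571, -0.3714).
r_{12} = q_1·c_2 = -0.9285.
u_2 = c_2 + 0.9285·q_1 = (0.6897, 2.4828, -2.3448).
‖u_2‖ = 3.4840, so q_2 = (0.1980, 0.7126, -0.6730).

Q = [[0.7428, 0.1980], [-0.5571, 0.7126], [-0.3714, -0.6730]], R = [[5.3852, -0.9285], [0.0000, 3.4840]]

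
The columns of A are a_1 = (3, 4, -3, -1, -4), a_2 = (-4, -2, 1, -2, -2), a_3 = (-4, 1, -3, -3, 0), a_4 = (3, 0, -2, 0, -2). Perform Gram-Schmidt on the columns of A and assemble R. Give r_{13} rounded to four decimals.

r_{13} = 0.5601

a_1 = (3, 4, -3, -1, -4); ‖a_1‖ = 7.1414, so q_1 = (0.4201, 0.5601, -0.4201, -0.1400, -0.5601).
r_{13} = q_1·a_3 = 0.5601.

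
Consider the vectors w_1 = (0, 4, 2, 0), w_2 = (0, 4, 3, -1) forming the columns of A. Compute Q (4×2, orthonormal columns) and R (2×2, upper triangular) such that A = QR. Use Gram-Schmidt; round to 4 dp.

q_1 = w_1/‖w_1‖ = (0, 4, 2, 0)/4.4721 = (0.0000, 0.8944, 0.4472, 0.0000).
r_{12} = q_1·w_2 = 4.9193.
u_2 = w_2 − 4.9193·q_1 = (0.0000, -0.4000, 0.8000, -1.0000).
‖u_2‖ = 1.3416, so q_2 = (0.0000, -0.2981, 0.5963, -0.7454).

Q = [[0.0000, 0.0000], [0.8944, -0.2981], [0.4472, 0.5963], [0.0000, -0.7454]], R = [[4.4721, 4.9193], [0.0000, 1.3416]]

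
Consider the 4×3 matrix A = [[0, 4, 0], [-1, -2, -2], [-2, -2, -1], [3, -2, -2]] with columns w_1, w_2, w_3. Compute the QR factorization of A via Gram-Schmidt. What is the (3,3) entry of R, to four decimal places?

r_{33} = 2.2678

w_1 = (0, -1, -2, 3); ‖w_1‖ = 3.7417, so e_1 = (0.0000, -0.2673, -0.5345, 0.8018).
e_1·w_2 = 0.0000·4 + (-0.2673)·(-2) + (-0.5345)·(-2) + 0.8018·(-2) = 0.0000.
u_2 = w_2 + 0.0000·e_1 = (4.0000, -2.0000, -2.0000, -2.0000).
‖u_2‖ = 5.2915, so e_2 = (0.7559, -0.3780, -0.3780, -0.3780).
e_1·w_3 = 0.0000·0 + (-0.2673)·(-2) + (-0.5345)·(-1) + 0.8018·(-2) = -0.5345; e_2·w_3 = 0.7559·0 + (-0.3780)·(-2) + (-0.3780)·(-1) + (-0.3780)·(-2) = 1.8898.
u_3 = w_3 + 0.5345·e_1 − 1.8898·e_2 = (-1.4286, -1.4286, -0.5714, -0.8571).
r_{33} = ‖u_3‖ = 2.2678.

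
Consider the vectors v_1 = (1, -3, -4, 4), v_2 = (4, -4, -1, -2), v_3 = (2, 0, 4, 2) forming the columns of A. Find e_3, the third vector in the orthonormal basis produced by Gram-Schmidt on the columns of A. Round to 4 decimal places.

e_3 = (0.4068, -0.0558, 0.7125, 0.5690)

v_1 = (1, -3, -4, 4); ‖v_1‖ = 6.4807, so e_1 = (0.1543, -0.4629, -0.6172, 0.6172).
e_1·v_2 = 0.1543·4 + (-0.4629)·(-4) + (-0.6172)·(-1) + 0.6172·(-2) = 1.8516.
u_2 = v_2 − 1.8516·e_1 = (3.7143, -3.1429, 0.1429, -3.1429).
‖u_2‖ = 5.7941, so e_2 = (0.6410, -0.5424, 0.0247, -0.5424).
e_1·v_3 = 0.1543·2 + (-0.4629)·0 + (-0.6172)·4 + 0.6172·2 = -0.9258; e_2·v_3 = 0.6410·2 + (-0.5424)·0 + 0.0247·4 + (-0.5424)·2 = 0.2959.
u_3 = v_3 + 0.9258·e_1 − 0.2959·e_2 = (1.9532, -0.2681, 3.4213, 2.7319).
‖u_3‖ = 4.8016, so e_3 = (0.4068, -0.0558, 0.7125, 0.5690).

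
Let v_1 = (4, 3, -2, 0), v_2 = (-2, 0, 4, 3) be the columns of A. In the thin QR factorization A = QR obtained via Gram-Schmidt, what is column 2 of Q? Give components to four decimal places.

v_1 = (4, 3, -2, 0); ‖v_1‖ = 5.3852, so q_1 = (0.7428, 0.5571, -0.3714, 0.0000).
q_1·v_2 = 0.7428·(-2) + 0.5571·0 + (-0.3714)·4 + 0.0000·3 = -2.9711.
u_2 = v_2 + 2.9711·q_1 = (0.2069, 1.6552, 2.8966, 3.0000).
‖u_2‖ = 4.4914, so q_2 = (0.0461, 0.3685, 0.6449, 0.6679).

q_2 = (0.0461, 0.3685, 0.6449, 0.6679)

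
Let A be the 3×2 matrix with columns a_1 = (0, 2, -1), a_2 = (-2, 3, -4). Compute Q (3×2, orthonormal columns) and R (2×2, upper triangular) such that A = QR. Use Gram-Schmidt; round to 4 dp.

a_1 = (0, 2, -1); ‖a_1‖ = 2.2361, so q_1 = (0.0000, 0.8944, -0.4472).
q_1·a_2 = 0.0000·(-2) + 0.8944·3 + (-0.4472)·(-4) = 4.4721.
u_2 = a_2 − 4.4721·q_1 = (-2.0000, -1.0000, -2.0000).
‖u_2‖ = 3.0000, so q_2 = (-0.6667, -0.3333, -0.6667).

Q = [[0.0000, -0.6667], [0.8944, -0.3333], [-0.4472, -0.6667]], R = [[2.2361, 4.4721], [0.0000, 3.0000]]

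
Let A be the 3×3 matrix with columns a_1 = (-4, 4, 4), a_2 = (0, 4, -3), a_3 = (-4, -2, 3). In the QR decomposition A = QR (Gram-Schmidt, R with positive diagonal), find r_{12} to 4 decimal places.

r_{12} = 0.5774

e_1 = a_1/‖a_1‖ = (-4, 4, 4)/6.9282 = (-0.5774, 0.5774, 0.5774).
r_{12} = e_1·a_2 = 0.5774.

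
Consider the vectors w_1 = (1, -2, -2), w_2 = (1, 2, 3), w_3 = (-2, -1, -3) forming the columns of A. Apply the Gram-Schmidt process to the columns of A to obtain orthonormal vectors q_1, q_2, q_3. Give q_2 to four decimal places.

q_2 = (0.8944, 0.0000, 0.4472)

w_1 = (1, -2, -2); ‖w_1‖ = 3.0000, so q_1 = (0.3333, -0.6667, -0.6667).
q_1·w_2 = 0.3333·1 + (-0.6667)·2 + (-0.6667)·3 = -3.0000.
u_2 = w_2 + 3.0000·q_1 = (2.0000, 0.0000, 1.0000).
‖u_2‖ = 2.2361, so q_2 = (0.8944, 0.0000, 0.4472).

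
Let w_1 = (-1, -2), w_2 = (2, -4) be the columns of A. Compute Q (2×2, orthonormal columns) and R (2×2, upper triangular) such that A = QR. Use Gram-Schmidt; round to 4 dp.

q_1 = w_1/‖w_1‖ = (-1, -2)/2.2361 = (-0.4472, -0.8944).
r_{12} = q_1·w_2 = 2.6833.
u_2 = w_2 − 2.6833·q_1 = (3.2000, -1.6000).
‖u_2‖ = 3.5777, so q_2 = (0.8944, -0.4472).

Q = [[-0.4472, 0.8944], [-0.8944, -0.4472]], R = [[2.2361, 2.6833], [0.0000, 3.5777]]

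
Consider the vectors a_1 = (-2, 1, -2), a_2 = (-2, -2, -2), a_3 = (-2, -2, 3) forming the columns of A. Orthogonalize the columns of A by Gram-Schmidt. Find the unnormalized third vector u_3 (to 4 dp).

u_3 = (-2.5000, 0.0000, 2.5000)

a_1 = (-2, 1, -2); ‖a_1‖ = 3.0000, so e_1 = (-0.6667, 0.3333, -0.6667).
e_1·a_2 = (-0.6667)·(-2) + 0.3333·(-2) + (-0.6667)·(-2) = 2.0000.
u_2 = a_2 − 2.0000·e_1 = (-0.6667, -2.6667, -0.6667).
‖u_2‖ = 2.8284, so e_2 = (-0.2357, -0.9428, -0.2357).
e_1·a_3 = (-0.6667)·(-2) + 0.3333·(-2) + (-0.6667)·3 = -1.3333; e_2·a_3 = (-0.2357)·(-2) + (-0.9428)·(-2) + (-0.2357)·3 = 1.6499.
u_3 = a_3 + 1.3333·e_1 − 1.6499·e_2 = (-2.5000, 0.0000, 2.5000).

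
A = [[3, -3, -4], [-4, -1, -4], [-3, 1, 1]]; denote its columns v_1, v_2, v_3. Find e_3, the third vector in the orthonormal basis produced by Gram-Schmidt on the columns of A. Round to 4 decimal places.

e_1 = v_1/‖v_1‖ = (3, -4, -3)/5.8310 = (0.5145, -0.6860, -0.5145).
r_{12} = e_1·v_2 = -1.3720.
u_2 = v_2 + 1.3720·e_1 = (-2.2941, -1.9412, 0.2941).
‖u_2‖ = 3.0195, so e_2 = (-0.7598, -0.6429, 0.0974).
r_{13} = e_1·v_3 = 0.1715; r_{23} = e_2·v_3 = 5.7079.
u_3 = v_3 − 0.1715·e_1 − 5.7079·e_2 = (0.2484, -0.2129, 0.5323).
‖u_3‖ = 0.6248, so e_3 = (0.3976, -0.3408, 0.8519).

e_3 = (0.3976, -0.3408, 0.8519)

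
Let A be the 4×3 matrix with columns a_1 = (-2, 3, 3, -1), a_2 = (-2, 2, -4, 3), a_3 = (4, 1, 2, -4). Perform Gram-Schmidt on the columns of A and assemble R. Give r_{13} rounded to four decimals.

a_1 = (-2, 3, 3, -1); ‖a_1‖ = 4.7958, so q_1 = (-0.4170, 0.6255, 0.6255, -0.2085).
r_{13} = q_1·a_3 = 1.0426.

r_{13} = 1.0426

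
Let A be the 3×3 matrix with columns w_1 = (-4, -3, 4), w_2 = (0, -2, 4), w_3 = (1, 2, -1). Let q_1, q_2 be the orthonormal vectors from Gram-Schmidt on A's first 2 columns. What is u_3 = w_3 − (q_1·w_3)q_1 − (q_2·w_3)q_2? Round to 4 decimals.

q_1 = w_1/‖w_1‖ = (-4, -3, 4)/6.4031 = (-0.6247, -0.4685, 0.6247).
r_{12} = q_1·w_2 = 3.4358.
u_2 = w_2 − 3.4358·q_1 = (2.1463, -0.3902, 1.8537).
‖u_2‖ = 2.8627, so q_2 = (0.7498, -0.1363, 0.6475).
r_{13} = q_1·w_3 = -2.1864; r_{23} = q_2·w_3 = -0.1704.
u_3 = w_3 + 2.1864·q_1 + 0.1704·q_2 = (-0.2381, 0.9524, 0.4762).

u_3 = (-0.2381, 0.9524, 0.4762)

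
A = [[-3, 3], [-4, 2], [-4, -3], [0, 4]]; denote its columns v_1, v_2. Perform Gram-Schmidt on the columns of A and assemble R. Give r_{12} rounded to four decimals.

r_{12} = -0.7809

q_1 = v_1/‖v_1‖ = (-3, -4, -4, 0)/6.4031 = (-0.4685, -0.6247, -0.6247, 0.0000).
r_{12} = q_1·v_2 = -0.7809.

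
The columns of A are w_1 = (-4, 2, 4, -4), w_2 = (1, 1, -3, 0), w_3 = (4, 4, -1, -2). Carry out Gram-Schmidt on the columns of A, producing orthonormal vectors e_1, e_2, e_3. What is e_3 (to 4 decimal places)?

e_3 = (0.7906, 0.4252, 0.4053, -0.1727)

e_1 = w_1/‖w_1‖ = (-4, 2, 4, -4)/7.2111 = (-0.5547, 0.2774, 0.5547, -0.5547).
r_{12} = e_1·w_2 = -1.9415.
u_2 = w_2 + 1.9415·e_1 = (-0.0769, 1.5385, -1.9231, -1.0769).
‖u_2‖ = 2.6890, so e_2 = (-0.0286, 0.5721, -0.7152, -0.4005).
r_{13} = e_1·w_3 = -0.5547; r_{23} = e_2·w_3 = 3.6902.
u_3 = w_3 + 0.5547·e_1 − 3.6902·e_2 = (3.7979, 2.0426, 1.9468, -0.8298).
‖u_3‖ = 4.8036, so e_3 = (0.7906, 0.4252, 0.4053, -0.1727).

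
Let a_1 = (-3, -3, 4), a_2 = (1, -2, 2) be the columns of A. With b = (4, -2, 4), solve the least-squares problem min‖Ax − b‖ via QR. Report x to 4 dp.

x = (-0.4649, 2.3459)

a_1 = (-3, -3, 4); ‖a_1‖ = 5.8310, so q_1 = (-0.5145, -0.5145, 0.6860).
q_1·a_2 = (-0.5145)·1 + (-0.5145)·(-2) + 0.6860·2 = 1.8865.
u_2 = a_2 − 1.8865·q_1 = (1.9706, -1.0294, 0.7059).
‖u_2‖ = 2.3326, so q_2 = (0.8448, -0.4413, 0.3026).
Qᵀb = (1.7150, 5.4722).
Back-substitute: x_2 = 5.4722/2.3326 = 2.3459.
x_1 = (1.7150 − 1.8865·2.3459)/5.8310 = -0.4649.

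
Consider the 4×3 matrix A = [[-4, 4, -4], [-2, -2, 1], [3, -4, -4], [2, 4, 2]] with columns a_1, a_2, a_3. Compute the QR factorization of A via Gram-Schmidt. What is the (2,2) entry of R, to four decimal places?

r_{22} = 6.6515

q_1 = a_1/‖a_1‖ = (-4, -2, 3, 2)/5.7446 = (-0.6963, -0.3482, 0.5222, 0.3482).
r_{12} = q_1·a_2 = -2.7852.
u_2 = a_2 + 2.7852·q_1 = (2.0606, -2.9697, -2.5455, 4.9697).
r_{22} = ‖u_2‖ = 6.6515.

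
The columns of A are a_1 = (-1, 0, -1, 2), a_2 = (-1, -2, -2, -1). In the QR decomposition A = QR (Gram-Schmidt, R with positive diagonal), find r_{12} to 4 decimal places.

r_{12} = 0.4082

a_1 = (-1, 0, -1, 2); ‖a_1‖ = 2.4495, so q_1 = (-0.4082, 0.0000, -0.4082, 0.8165).
r_{12} = q_1·a_2 = 0.4082.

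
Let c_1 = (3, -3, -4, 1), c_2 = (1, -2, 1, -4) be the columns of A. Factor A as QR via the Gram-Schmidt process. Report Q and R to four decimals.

Q = [[0.5071, 0.1951], [-0.5071, -0.4084], [-0.6761, 0.2377], [0.1690, -0.8595]], R = [[5.9161, 0.1690], [0.0000, 4.6874]]

e_1 = c_1/‖c_1‖ = (3, -3, -4, 1)/5.9161 = (0.5071, -0.5071, -0.6761, 0.1690).
r_{12} = e_1·c_2 = 0.1690.
u_2 = c_2 − 0.1690·e_1 = (0.9143, -1.9143, 1.1143, -4.0286).
‖u_2‖ = 4.6874, so e_2 = (0.1951, -0.4084, 0.2377, -0.8595).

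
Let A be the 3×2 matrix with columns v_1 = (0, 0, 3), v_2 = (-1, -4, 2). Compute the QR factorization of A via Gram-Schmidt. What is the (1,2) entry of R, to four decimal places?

v_1 = (0, 0, 3); ‖v_1‖ = 3.0000, so e_1 = (0.0000, 0.0000, 1.0000).
r_{12} = e_1·v_2 = 2.0000.

r_{12} = 2.0000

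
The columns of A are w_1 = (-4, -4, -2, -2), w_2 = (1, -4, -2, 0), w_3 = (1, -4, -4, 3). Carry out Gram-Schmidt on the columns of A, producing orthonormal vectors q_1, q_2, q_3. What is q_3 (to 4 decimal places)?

q_1 = w_1/‖w_1‖ = (-4, -4, -2, -2)/6.3246 = (-0.6325, -0.6325, -0.3162, -0.3162).
r_{12} = q_1·w_2 = 2.5298.
u_2 = w_2 − 2.5298·q_1 = (2.6000, -2.4000, -1.2000, 0.8000).
‖u_2‖ = 3.8210, so q_2 = (0.6805, -0.6281, -0.3141, 0.2094).
r_{13} = q_1·w_3 = 2.2136; r_{23} = q_2·w_3 = 5.0772.
u_3 = w_3 − 2.2136·q_1 − 5.0772·q_2 = (-1.0548, 0.5890, -1.7055, 2.6370).
‖u_3‖ = 3.3648, so q_3 = (-0.3135, 0.1751, -0.5069, 0.7837).

q_3 = (-0.3135, 0.1751, -0.5069, 0.7837)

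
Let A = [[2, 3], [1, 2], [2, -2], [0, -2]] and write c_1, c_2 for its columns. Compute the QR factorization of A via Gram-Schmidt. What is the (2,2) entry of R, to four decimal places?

r_{22} = 4.3843

c_1 = (2, 1, 2, 0); ‖c_1‖ = 3.0000, so e_1 = (0.6667, 0.3333, 0.6667, 0.0000).
e_1·c_2 = 0.6667·3 + 0.3333·2 + 0.6667·(-2) + 0.0000·(-2) = 1.3333.
u_2 = c_2 − 1.3333·e_1 = (2.1111, 1.5556, -2.8889, -2.0000).
r_{22} = ‖u_2‖ = 4.3843.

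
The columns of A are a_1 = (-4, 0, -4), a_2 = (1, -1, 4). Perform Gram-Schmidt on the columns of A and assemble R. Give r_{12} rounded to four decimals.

r_{12} = -3.5355

a_1 = (-4, 0, -4); ‖a_1‖ = 5.6569, so e_1 = (-0.7071, 0.0000, -0.7071).
r_{12} = e_1·a_2 = -3.5355.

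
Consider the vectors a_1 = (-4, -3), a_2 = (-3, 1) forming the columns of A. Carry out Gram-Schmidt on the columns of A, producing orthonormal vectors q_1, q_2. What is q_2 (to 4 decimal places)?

a_1 = (-4, -3); ‖a_1‖ = 5.0000, so q_1 = (-0.8000, -0.6000).
q_1·a_2 = (-0.8000)·(-3) + (-0.6000)·1 = 1.8000.
u_2 = a_2 − 1.8000·q_1 = (-1.5600, 2.0800).
‖u_2‖ = 2.6000, so q_2 = (-0.6000, 0.8000).

q_2 = (-0.6000, 0.8000)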